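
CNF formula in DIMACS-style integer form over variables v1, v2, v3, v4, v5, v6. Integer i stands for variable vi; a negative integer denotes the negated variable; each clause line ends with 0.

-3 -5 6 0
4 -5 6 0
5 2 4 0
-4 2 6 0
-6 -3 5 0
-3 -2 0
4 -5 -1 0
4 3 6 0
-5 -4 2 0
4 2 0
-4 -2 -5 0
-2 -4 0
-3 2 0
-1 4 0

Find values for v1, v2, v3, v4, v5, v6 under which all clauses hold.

v1 = F, v2 = T, v3 = F, v4 = F, v5 = T, v6 = T

Check each clause:
  1. (v6 ∨ ¬v5 ∨ ¬v3) — ¬v3 is true.
  2. (v4 ∨ ¬v5 ∨ v6) — v6 is true.
  3. (v4 ∨ v2 ∨ v5) — v2 is true.
  4. (v6 ∨ ¬v4 ∨ v2) — v2 is true.
  5. (¬v3 ∨ ¬v6 ∨ v5) — v5 is true.
  6. (¬v3 ∨ ¬v2) — ¬v3 is true.
  7. (v4 ∨ ¬v5 ∨ ¬v1) — ¬v1 is true.
  8. (v3 ∨ v4 ∨ v6) — v6 is true.
  9. (¬v5 ∨ ¬v4 ∨ v2) — v2 is true.
  10. (v4 ∨ v2) — v2 is true.
  11. (¬v2 ∨ ¬v5 ∨ ¬v4) — ¬v4 is true.
  12. (¬v2 ∨ ¬v4) — ¬v4 is true.
  13. (¬v3 ∨ v2) — v2 is true.
  14. (v4 ∨ ¬v1) — ¬v1 is true.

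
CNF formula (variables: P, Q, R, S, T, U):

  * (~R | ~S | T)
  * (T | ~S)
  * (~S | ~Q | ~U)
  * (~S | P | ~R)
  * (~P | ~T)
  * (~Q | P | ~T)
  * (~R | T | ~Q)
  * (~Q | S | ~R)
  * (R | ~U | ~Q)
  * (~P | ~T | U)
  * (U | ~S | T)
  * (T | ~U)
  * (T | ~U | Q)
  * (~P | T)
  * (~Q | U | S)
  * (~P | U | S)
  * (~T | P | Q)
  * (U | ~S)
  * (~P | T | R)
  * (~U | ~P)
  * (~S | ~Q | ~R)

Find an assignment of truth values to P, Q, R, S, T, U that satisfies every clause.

P=F, Q=F, R=F, S=F, T=F, U=F

Set P = False and propagate.
Set Q = False and propagate.
  then T is forced to False.
  then S is forced to False.
  then U is forced to False.
R is now unconstrained; take R = False.
Every clause has at least one true literal under this assignment.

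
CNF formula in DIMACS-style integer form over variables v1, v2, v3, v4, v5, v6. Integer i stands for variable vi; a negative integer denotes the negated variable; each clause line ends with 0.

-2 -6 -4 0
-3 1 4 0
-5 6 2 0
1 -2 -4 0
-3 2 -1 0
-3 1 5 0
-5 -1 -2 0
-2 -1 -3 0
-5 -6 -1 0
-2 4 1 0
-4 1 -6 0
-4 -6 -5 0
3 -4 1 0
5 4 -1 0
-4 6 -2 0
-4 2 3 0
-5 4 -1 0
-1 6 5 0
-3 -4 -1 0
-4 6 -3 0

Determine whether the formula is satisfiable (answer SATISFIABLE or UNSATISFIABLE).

SATISFIABLE

Try v1 = False.
The remaining clauses are satisfied by v2 = False, v3 = False, v4 = False, v5 = False, v6 = True.
So v1=False, v2=False, v3=False, v4=False, v5=False, v6=True is a satisfying assignment.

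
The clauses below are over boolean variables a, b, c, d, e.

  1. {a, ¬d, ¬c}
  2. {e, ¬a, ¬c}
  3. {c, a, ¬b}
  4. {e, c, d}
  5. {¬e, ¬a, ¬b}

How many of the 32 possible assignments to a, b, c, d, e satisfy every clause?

Split on a, then c.
  a=T, c=T: remaining (b,d,e) ∈ {(F,F,T); (F,T,T)} — 2.
  a=T, c=F: remaining (b,d,e) ∈ {(F,F,T); (F,T,F); (F,T,T); (T,T,F)} — 4.
  a=F, c=T: remaining (b,d,e) ∈ {(F,F,F); (F,F,T); (T,F,F); (T,F,T)} — 4.
  a=F, c=F: remaining (b,d,e) ∈ {(F,F,T); (F,T,F); (F,T,T)} — 3.
Total: 2 + 4 + 4 + 3 = 13.

13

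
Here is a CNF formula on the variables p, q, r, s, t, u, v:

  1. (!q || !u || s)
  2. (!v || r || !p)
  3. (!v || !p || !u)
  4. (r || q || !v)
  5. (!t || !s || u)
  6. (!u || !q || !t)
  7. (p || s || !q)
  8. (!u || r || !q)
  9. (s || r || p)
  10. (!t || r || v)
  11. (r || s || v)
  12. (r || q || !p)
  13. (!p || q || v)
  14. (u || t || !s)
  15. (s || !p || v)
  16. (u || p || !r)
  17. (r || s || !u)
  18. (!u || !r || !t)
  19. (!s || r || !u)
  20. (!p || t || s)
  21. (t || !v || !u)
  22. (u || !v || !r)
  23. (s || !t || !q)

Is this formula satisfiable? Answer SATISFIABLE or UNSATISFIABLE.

Try p = False.
For the remaining variables, q = False, r = True, s = True, t = False, u = True, v = False works.
So p=False, q=False, r=True, s=True, t=False, u=True, v=False is a satisfying assignment.

SATISFIABLE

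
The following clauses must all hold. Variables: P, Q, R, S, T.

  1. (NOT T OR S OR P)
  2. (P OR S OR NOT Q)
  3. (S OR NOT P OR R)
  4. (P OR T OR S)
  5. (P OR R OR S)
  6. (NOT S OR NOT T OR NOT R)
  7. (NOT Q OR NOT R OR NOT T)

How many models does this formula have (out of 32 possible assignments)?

Case analysis on S and P:
  S=T, P=T: Q free; 3 ways for (R,T) × 2^1 = 6.
  S=T, P=F: Q free; 3 ways for (R,T) × 2^1 = 6.
  S=F, P=T: remaining (Q,R,T) ∈ {(F,T,F); (F,T,T); (T,T,F)} — 3.
  S=F, P=F: a clause becomes empty — 0.
Total: 6 + 6 + 3 + 0 = 15.

15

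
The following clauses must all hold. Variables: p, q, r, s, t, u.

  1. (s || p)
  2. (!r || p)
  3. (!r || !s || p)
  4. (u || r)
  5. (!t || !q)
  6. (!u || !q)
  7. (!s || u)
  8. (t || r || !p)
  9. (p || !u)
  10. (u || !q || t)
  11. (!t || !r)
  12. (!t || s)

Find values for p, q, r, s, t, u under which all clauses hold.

p=T, q=F, r=T, s=T, t=F, u=T

Check each clause:
  1. (s || p) — p is true.
  2. (p || !r) — p is true.
  3. (!r || p || !s) — p is true.
  4. (u || r) — r is true.
  5. (!t || !q) — !t is true.
  6. (!q || !u) — !q is true.
  7. (u || !s) — u is true.
  8. (r || !p || t) — r is true.
  9. (p || !u) — p is true.
  10. (t || u || !q) — u is true.
  11. (!r || !t) — !t is true.
  12. (!t || s) — !t is true.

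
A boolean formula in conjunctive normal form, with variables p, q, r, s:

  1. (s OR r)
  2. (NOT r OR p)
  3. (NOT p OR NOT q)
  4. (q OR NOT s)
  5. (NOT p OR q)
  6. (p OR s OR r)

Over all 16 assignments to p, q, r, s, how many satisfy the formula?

1

Satisfying assignments:
  p=0 q=1 r=0 s=1
That's 1 in total.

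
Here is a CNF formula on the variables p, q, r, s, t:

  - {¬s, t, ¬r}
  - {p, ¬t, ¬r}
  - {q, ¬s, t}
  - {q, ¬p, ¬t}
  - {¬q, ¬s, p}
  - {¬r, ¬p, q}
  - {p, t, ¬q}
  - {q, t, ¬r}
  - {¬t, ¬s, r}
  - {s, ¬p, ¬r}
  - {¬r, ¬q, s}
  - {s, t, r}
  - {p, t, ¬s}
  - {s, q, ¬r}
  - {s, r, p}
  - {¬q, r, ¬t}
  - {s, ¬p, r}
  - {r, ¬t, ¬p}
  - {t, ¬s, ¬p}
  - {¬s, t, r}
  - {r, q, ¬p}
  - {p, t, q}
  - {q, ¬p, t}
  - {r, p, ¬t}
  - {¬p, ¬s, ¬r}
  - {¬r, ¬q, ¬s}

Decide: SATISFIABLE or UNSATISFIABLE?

r = True:
  p = True:
    propagation gives q=True, s=True; an empty clause results — contradiction.
  p = False:
    propagation gives t=False, s=False, q=False; an empty clause results — contradiction.
r = False:
  t = True:
    propagation gives s=False, p=True; an empty clause results — contradiction.
  t = False:
    propagation gives s=True; an empty clause results — contradiction.
Every branch closes, so no satisfying assignment exists.

UNSATISFIABLE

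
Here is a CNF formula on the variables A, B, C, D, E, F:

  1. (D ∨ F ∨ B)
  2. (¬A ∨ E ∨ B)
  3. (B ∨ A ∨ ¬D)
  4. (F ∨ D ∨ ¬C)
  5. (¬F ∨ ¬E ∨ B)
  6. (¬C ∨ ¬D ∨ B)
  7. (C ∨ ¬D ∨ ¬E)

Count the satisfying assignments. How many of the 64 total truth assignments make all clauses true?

26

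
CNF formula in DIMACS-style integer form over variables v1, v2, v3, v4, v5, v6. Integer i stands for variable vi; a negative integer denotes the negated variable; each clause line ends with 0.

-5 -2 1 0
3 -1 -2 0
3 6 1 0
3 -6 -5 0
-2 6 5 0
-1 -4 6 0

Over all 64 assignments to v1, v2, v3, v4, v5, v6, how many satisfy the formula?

Split on v1, then v6.
  v1=T, v6=T: v4 free; 5 ways for (v2,v3,v5) × 2^1 = 10.
  v1=T, v6=F: 5 of the 16 assignments to (v2,v3,v4,v5) work.
  v1=F, v6=T: v4 free; 5 ways for (v2,v3,v5) × 2^1 = 10.
  v1=F, v6=F: remaining (v2,v3,v4,v5) ∈ {(F,T,F,F); (F,T,F,T); (F,T,T,F); (F,T,T,T)} — 4.
Total: 10 + 5 + 10 + 4 = 29.

29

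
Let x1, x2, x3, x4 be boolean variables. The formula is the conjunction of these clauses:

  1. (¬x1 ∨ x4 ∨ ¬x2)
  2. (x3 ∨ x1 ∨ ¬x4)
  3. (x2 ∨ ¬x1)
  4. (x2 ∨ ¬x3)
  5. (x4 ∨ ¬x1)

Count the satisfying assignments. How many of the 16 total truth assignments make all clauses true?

The models are:
  x1=0 x2=0 x3=0 x4=0
  x1=0 x2=1 x3=0 x4=0
  x1=0 x2=1 x3=1 x4=0
  x1=0 x2=1 x3=1 x4=1
  x1=1 x2=1 x3=0 x4=1
  x1=1 x2=1 x3=1 x4=1
That's 6 in total.

6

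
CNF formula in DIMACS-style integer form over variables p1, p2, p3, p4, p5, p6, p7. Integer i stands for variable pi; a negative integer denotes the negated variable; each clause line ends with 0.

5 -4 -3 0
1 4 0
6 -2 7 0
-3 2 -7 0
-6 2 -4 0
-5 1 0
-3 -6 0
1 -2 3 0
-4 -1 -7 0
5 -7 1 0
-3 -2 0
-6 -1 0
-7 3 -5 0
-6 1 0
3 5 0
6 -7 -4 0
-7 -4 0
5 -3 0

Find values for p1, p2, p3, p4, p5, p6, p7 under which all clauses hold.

Set p1 = True and propagate.
  then p6 is forced to False.
Set p2 = False and propagate.
Set p3 = True and propagate.
  then p7 is forced to False.
  then p5 is forced to True.
p4 is now unconstrained; take p4 = False.
Every clause has at least one true literal under this assignment.

p1 = T  p2 = F  p3 = T  p4 = F  p5 = T  p6 = F  p7 = F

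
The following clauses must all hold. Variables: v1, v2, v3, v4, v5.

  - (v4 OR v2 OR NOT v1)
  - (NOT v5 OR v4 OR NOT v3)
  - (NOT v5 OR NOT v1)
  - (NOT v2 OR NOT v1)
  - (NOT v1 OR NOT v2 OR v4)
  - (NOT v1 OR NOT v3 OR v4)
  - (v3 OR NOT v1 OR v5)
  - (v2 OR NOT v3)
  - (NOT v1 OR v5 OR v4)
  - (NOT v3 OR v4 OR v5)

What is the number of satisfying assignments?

10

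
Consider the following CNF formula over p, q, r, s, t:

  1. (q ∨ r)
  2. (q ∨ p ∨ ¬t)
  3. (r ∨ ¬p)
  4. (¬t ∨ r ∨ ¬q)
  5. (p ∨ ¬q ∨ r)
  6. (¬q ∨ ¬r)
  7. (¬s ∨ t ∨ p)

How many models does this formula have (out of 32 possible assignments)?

The models are:
  p=F q=F r=T s=F t=F
  p=T q=F r=T s=F t=F
  p=T q=F r=T s=F t=T
  p=T q=F r=T s=T t=F
  p=T q=F r=T s=T t=T
That's 5 in total.

5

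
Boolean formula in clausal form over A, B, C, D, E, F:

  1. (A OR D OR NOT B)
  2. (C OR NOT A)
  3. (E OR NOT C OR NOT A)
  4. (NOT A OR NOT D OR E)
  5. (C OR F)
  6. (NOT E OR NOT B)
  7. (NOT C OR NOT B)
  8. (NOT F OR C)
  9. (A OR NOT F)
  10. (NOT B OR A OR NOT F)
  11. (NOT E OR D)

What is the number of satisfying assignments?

5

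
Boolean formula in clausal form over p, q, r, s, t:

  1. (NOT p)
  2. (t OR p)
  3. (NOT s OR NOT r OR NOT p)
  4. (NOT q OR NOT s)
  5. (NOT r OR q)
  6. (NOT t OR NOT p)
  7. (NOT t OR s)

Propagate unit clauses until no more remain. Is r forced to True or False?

False

(NOT p) is a unit clause: p = False.
In (t OR p), p is now false; t must hold, so t = True.
From (s OR NOT t) and t = True: s = True.
(NOT s OR NOT q) with s = True leaves only NOT q, so q = False.
(NOT r OR q): since q = False, the clause reduces to (NOT r). r = False.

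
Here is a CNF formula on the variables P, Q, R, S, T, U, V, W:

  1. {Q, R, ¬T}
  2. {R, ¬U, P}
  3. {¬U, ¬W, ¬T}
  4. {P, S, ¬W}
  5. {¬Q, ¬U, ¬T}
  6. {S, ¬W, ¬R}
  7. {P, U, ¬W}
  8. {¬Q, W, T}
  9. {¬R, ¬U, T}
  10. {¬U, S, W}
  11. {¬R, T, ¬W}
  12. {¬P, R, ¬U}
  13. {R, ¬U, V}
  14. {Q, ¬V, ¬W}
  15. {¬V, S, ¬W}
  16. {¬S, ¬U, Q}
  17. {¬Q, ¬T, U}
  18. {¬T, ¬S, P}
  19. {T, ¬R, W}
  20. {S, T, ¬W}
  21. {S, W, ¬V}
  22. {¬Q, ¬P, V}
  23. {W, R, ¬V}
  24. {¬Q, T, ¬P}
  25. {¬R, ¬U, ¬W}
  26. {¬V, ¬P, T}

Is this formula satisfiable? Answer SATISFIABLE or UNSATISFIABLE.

Set P = False and propagate.
For the remaining variables, Q = False, R = False, S = True, T = False, U = False, V = False, W = False works.
So P = F, Q = F, R = F, S = T, T = F, U = F, V = F, W = F is a satisfying assignment.

SATISFIABLE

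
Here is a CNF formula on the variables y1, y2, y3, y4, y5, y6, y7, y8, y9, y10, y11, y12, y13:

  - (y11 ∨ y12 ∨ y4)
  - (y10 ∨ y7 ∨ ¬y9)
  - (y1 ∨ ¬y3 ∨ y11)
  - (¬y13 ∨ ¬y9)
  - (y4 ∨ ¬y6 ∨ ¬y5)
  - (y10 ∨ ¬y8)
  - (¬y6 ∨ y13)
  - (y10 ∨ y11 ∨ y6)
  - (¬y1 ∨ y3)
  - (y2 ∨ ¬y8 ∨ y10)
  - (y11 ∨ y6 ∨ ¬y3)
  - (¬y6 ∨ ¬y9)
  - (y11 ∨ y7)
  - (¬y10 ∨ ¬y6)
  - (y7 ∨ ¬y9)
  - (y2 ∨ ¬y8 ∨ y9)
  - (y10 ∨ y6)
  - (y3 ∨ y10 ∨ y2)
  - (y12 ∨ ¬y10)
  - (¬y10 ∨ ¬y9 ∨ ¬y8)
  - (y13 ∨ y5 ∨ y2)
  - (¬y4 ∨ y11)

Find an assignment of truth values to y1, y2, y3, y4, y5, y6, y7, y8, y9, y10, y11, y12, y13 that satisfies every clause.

Pure literal: y2 appears only positively; assign y2 = True.
y8 occurs only negated in the remaining clauses — set y8 = False.
Branch on y1: take y1 = False.
Try y3 = False.
The remaining clauses are satisfied by y4 = False, y5 = True, y6 = False, y7 = False, y9 = False, y10 = True, y11 = True, y12 = True, y13 = True.
Check each clause:
  1. (y4 ∨ y11 ∨ y12) — y11 is true.
  2. (¬y9 ∨ y7 ∨ y10) — y10 is true.
  3. (y11 ∨ y1 ∨ ¬y3) — y11 is true.
  4. (¬y13 ∨ ¬y9) — ¬y9 is true.
  5. (¬y6 ∨ ¬y5 ∨ y4) — ¬y6 is true.
  6. (y10 ∨ ¬y8) — ¬y8 is true.
  7. (y13 ∨ ¬y6) — ¬y6 is true.
  8. (y11 ∨ y6 ∨ y10) — y10 is true.
  9. (¬y1 ∨ y3) — ¬y1 is true.
  10. (y10 ∨ y2 ∨ ¬y8) — ¬y8 is true.
  11. (¬y3 ∨ y11 ∨ y6) — y11 is true.
  12. (¬y9 ∨ ¬y6) — ¬y6 is true.
  13. (y11 ∨ y7) — y11 is true.
  14. (¬y6 ∨ ¬y10) — ¬y6 is true.
  15. (y7 ∨ ¬y9) — ¬y9 is true.
  16. (¬y8 ∨ y2 ∨ y9) — ¬y8 is true.
  17. (y10 ∨ y6) — y10 is true.
  18. (y3 ∨ y10 ∨ y2) — y2 is true.
  19. (¬y10 ∨ y12) — y12 is true.
  20. (¬y9 ∨ ¬y10 ∨ ¬y8) — ¬y8 is true.
  21. (y5 ∨ y13 ∨ y2) — y2 is true.
  22. (¬y4 ∨ y11) — y11 is true.

y1=False, y2=True, y3=False, y4=False, y5=True, y6=False, y7=False, y8=False, y9=False, y10=True, y11=True, y12=True, y13=True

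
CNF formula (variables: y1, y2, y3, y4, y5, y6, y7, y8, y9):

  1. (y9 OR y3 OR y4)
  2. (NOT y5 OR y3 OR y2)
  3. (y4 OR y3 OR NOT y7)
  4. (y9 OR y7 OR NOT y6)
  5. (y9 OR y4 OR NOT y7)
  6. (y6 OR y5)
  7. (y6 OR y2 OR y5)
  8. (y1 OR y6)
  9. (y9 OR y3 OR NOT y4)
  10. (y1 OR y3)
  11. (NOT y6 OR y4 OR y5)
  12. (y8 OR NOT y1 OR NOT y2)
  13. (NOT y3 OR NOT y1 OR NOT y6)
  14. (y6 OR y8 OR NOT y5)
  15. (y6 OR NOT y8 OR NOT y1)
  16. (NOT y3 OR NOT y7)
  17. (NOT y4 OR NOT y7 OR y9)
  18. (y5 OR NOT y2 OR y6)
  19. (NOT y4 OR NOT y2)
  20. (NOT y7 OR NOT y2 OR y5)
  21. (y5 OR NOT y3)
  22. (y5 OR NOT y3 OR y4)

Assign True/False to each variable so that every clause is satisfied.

y9 occurs only positively in the remaining clauses — set y9 = True.
Branch on y1: take y1 = False.
  then y6 is forced to True.
  then y3 is forced to True.
  then y7 is forced to False.
  then y5 is forced to True.
Try y2 = False.
y4, y8 are now unconstrained; take y4 = True, y8 = False.

y1 = False, y2 = False, y3 = True, y4 = True, y5 = True, y6 = True, y7 = False, y8 = False, y9 = True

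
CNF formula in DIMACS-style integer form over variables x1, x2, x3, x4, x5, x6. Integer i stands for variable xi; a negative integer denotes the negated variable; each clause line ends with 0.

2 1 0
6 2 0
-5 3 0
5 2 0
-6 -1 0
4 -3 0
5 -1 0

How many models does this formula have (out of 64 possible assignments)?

Case analysis on x1 and x2:
  x1=1, x2=1: remaining (x3,x4,x5,x6) ∈ {(1,1,1,0)} — 1.
  x1=1, x2=0: a clause becomes empty — 0.
  x1=0, x2=1: x6 free; 4 ways for (x3,x4,x5) × 2^1 = 8.
  x1=0, x2=0: a clause becomes empty — 0.
Total: 1 + 0 + 8 + 0 = 9.

9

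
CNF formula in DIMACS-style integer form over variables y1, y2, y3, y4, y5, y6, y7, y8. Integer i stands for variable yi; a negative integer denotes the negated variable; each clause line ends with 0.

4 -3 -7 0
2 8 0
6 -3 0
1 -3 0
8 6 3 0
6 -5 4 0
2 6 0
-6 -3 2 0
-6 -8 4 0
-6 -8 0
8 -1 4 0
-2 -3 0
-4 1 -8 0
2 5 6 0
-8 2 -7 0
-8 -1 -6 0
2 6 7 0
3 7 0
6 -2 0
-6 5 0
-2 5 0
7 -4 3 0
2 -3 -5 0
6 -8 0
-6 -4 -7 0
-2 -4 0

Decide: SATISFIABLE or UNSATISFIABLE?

SATISFIABLE

Try y1 = False.
  then y3 is forced to False.
  then y7 is forced to True.
Branch on y2: take y2 = True.
  then y6 is forced to True.
  then y8 is forced to False.
  then y5 is forced to True.
  then y4 is forced to False.
Every clause has at least one true literal under this assignment.
So y1=F, y2=T, y3=F, y4=F, y5=T, y6=T, y7=T, y8=F is a satisfying assignment.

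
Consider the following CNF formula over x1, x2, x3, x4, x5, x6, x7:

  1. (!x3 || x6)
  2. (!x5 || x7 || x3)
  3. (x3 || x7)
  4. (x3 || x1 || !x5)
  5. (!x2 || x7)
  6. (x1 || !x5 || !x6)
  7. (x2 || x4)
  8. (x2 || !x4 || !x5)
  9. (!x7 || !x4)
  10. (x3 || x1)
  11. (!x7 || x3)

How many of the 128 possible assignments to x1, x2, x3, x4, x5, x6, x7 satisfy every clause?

5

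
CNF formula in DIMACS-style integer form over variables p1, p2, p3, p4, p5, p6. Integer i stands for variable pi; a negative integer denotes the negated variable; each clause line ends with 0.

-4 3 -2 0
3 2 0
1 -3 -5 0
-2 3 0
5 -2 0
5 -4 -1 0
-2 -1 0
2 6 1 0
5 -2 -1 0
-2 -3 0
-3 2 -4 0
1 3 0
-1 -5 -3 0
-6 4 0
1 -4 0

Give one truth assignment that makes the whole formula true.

p1 = True, p2 = False, p3 = True, p4 = False, p5 = False, p6 = False

Try p1 = True.
  then p2 is forced to False.
  then p3 is forced to True.
  then p4 is forced to False.
  then p5 is forced to False.
  then p6 is forced to False.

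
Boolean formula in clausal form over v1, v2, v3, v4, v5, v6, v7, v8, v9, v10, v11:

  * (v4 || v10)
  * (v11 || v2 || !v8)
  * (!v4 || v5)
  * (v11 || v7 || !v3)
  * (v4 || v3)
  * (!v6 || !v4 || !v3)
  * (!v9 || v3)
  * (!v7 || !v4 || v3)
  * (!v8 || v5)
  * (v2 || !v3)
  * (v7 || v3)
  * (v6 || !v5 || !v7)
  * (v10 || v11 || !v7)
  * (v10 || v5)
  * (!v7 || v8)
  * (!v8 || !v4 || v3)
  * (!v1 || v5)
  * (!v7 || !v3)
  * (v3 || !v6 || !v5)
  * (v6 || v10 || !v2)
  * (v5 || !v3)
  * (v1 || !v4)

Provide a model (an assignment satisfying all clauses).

v1=False, v2=True, v3=True, v4=False, v5=True, v6=True, v7=False, v8=False, v9=False, v10=True, v11=True

Check each clause:
  1. (v4 || v10) — v10 is true.
  2. (!v8 || v11 || v2) — !v8 is true.
  3. (!v4 || v5) — !v4 is true.
  4. (!v3 || v11 || v7) — v11 is true.
  5. (v3 || v4) — v3 is true.
  6. (!v3 || !v4 || !v6) — !v4 is true.
  7. (v3 || !v9) — v3 is true.
  8. (v3 || !v4 || !v7) — !v7 is true.
  9. (v5 || !v8) — !v8 is true.
  10. (!v3 || v2) — v2 is true.
  11. (v3 || v7) — v3 is true.
  12. (v6 || !v7 || !v5) — !v7 is true.
  13. (v11 || !v7 || v10) — !v7 is true.
  14. (v10 || v5) — v10 is true.
  15. (!v7 || v8) — !v7 is true.
  16. (!v8 || !v4 || v3) — !v8 is true.
  17. (!v1 || v5) — v5 is true.
  18. (!v7 || !v3) — !v7 is true.
  19. (!v6 || !v5 || v3) — v3 is true.
  20. (v10 || !v2 || v6) — v10 is true.
  21. (!v3 || v5) — v5 is true.
  22. (v1 || !v4) — !v4 is true.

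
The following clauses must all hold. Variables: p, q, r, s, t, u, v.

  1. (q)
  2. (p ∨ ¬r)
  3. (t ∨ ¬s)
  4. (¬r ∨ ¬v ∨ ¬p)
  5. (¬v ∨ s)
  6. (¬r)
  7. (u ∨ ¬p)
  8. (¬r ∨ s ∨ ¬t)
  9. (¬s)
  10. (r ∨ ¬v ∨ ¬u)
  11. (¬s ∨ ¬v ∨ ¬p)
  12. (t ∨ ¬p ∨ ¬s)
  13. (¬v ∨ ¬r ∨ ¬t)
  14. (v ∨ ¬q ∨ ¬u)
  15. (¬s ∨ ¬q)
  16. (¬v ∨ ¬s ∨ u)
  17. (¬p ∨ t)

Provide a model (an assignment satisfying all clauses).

p=0, q=1, r=0, s=0, t=1, u=0, v=0

Unit propagation: (q) forces q = True.
Unit propagation: (¬r) forces r = False.
Unit propagation: (¬s) forces s = False.
The clause (¬v) is unit: v must be False.
Unit propagation: (¬u) forces u = False.
Unit propagation: (¬p) forces p = False.
t is now unconstrained; take t = True.
Check each clause:
  1. (q) — q is true.
  2. (¬r ∨ p) — ¬r is true.
  3. (t ∨ ¬s) — ¬s is true.
  4. (¬p ∨ ¬r ∨ ¬v) — ¬v is true.
  5. (¬v ∨ s) — ¬v is true.
  6. (¬r) — ¬r is true.
  7. (¬p ∨ u) — ¬p is true.
  8. (¬r ∨ s ∨ ¬t) — ¬r is true.
  9. (¬s) — ¬s is true.
  10. (r ∨ ¬u ∨ ¬v) — ¬v is true.
  11. (¬p ∨ ¬s ∨ ¬v) — ¬v is true.
  12. (¬s ∨ ¬p ∨ t) — ¬s is true.
  13. (¬v ∨ ¬r ∨ ¬t) — ¬v is true.
  14. (¬q ∨ ¬u ∨ v) — ¬u is true.
  15. (¬s ∨ ¬q) — ¬s is true.
  16. (¬s ∨ u ∨ ¬v) — ¬v is true.
  17. (¬p ∨ t) — t is true.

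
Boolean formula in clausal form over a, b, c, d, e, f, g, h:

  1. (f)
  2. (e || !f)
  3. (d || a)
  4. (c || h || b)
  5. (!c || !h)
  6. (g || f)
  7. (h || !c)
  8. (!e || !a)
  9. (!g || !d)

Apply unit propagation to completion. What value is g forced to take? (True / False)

False

(f) stands alone — f = True.
(e || !f): since f = True, the clause reduces to (e). e = True.
(!e || !a): since e = True, the clause reduces to (!a). a = False.
(d || a) with a = False leaves only d, so d = True.
From (!g || !d) and d = True: g = False.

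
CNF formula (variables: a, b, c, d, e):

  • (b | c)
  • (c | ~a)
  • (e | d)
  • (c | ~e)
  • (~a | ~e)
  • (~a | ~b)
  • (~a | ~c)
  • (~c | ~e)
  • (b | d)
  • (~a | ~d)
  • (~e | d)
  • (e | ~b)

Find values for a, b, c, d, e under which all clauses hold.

a = F, b = F, c = T, d = T, e = F

Check each clause:
  1. (c | b) — c is true.
  2. (~a | c) — c is true.
  3. (d | e) — d is true.
  4. (~e | c) — c is true.
  5. (~e | ~a) — ~e is true.
  6. (~a | ~b) — ~a is true.
  7. (~a | ~c) — ~a is true.
  8. (~e | ~c) — ~e is true.
  9. (b | d) — d is true.
  10. (~a | ~d) — ~a is true.
  11. (~e | d) — ~e is true.
  12. (e | ~b) — ~b is true.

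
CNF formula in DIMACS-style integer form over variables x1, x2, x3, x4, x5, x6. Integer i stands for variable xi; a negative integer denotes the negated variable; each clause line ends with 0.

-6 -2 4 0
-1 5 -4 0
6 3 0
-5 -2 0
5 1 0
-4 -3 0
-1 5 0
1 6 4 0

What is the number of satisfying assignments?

The models are:
  x1=F x2=F x3=F x4=F x5=T x6=T
  x1=F x2=F x3=F x4=T x5=T x6=T
  x1=F x2=F x3=T x4=F x5=T x6=T
  x1=T x2=F x3=F x4=F x5=T x6=T
  x1=T x2=F x3=F x4=T x5=T x6=T
  x1=T x2=F x3=T x4=F x5=T x6=F
  x1=T x2=F x3=T x4=F x5=T x6=T
That's 7 in total.

7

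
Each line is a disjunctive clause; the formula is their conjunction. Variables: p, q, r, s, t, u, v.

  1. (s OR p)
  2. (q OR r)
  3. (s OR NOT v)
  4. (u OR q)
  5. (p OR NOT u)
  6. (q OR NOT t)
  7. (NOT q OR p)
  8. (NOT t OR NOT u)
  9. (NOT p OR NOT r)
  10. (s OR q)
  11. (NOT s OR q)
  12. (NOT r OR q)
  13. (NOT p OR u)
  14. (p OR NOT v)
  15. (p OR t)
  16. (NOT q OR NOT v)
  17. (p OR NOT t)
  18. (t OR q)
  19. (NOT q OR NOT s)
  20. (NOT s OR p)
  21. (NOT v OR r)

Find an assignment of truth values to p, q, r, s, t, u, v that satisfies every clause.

p=T, q=T, r=F, s=F, t=F, u=T, v=F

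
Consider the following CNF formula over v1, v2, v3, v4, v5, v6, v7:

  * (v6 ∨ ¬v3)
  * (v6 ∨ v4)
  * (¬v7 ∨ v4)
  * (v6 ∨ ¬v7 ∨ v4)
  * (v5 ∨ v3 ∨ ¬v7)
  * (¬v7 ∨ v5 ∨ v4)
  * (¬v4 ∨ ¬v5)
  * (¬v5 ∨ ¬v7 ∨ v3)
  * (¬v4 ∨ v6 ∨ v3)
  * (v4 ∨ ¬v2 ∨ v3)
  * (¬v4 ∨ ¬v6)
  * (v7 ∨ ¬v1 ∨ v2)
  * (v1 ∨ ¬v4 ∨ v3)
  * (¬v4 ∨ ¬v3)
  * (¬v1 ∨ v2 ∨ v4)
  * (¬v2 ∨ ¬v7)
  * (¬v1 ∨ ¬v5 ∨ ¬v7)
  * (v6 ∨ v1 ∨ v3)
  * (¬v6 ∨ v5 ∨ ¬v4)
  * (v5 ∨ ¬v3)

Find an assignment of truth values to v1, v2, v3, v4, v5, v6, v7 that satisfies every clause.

v1 = 0, v2 = 1, v3 = 1, v4 = 0, v5 = 1, v6 = 1, v7 = 0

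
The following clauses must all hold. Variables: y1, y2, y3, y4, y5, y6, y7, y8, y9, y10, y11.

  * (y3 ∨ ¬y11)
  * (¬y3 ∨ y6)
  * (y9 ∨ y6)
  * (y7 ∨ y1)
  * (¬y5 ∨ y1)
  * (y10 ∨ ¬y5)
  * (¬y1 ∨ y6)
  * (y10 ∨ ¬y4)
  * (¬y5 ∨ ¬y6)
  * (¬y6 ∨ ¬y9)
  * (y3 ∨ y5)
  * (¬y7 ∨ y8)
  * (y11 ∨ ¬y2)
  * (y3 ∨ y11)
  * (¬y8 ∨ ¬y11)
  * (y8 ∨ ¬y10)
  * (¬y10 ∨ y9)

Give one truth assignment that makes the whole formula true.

y1=T, y2=F, y3=T, y4=F, y5=F, y6=T, y7=F, y8=T, y9=F, y10=F, y11=F

Check each clause:
  1. (¬y11 ∨ y3) — y3 is true.
  2. (y6 ∨ ¬y3) — y6 is true.
  3. (y9 ∨ y6) — y6 is true.
  4. (y7 ∨ y1) — y1 is true.
  5. (y1 ∨ ¬y5) — y1 is true.
  6. (¬y5 ∨ y10) — ¬y5 is true.
  7. (¬y1 ∨ y6) — y6 is true.
  8. (y10 ∨ ¬y4) — ¬y4 is true.
  9. (¬y6 ∨ ¬y5) — ¬y5 is true.
  10. (¬y9 ∨ ¬y6) — ¬y9 is true.
  11. (y5 ∨ y3) — y3 is true.
  12. (y8 ∨ ¬y7) — y8 is true.
  13. (¬y2 ∨ y11) — ¬y2 is true.
  14. (y3 ∨ y11) — y3 is true.
  15. (¬y8 ∨ ¬y11) — ¬y11 is true.
  16. (¬y10 ∨ y8) — y8 is true.
  17. (y9 ∨ ¬y10) — ¬y10 is true.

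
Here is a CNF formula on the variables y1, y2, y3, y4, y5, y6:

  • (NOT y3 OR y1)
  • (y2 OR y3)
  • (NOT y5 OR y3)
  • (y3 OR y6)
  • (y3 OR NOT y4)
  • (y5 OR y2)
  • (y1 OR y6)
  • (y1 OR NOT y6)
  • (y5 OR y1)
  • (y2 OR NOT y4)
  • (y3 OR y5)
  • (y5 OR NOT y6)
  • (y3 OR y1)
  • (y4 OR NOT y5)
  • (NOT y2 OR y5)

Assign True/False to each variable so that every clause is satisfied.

y1 = T, y2 = T, y3 = T, y4 = T, y5 = T, y6 = F

y1 occurs only positively in the remaining clauses — set y1 = True.
Try y2 = True.
  then y5 is forced to True.
  then y3 is forced to True.
  then y4 is forced to True.
y6 is now unconstrained; take y6 = False.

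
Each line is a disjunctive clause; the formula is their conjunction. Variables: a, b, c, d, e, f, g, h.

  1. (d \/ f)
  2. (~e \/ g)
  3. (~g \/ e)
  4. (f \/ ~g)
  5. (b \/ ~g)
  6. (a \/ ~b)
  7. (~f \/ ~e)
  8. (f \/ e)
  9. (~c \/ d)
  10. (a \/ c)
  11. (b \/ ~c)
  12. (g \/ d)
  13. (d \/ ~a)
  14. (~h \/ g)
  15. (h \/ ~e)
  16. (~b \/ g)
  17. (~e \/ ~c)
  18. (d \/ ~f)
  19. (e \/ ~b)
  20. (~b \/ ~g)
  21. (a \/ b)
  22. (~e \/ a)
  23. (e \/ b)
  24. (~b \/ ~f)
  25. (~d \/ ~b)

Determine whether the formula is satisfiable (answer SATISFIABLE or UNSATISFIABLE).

b = True:
  propagation gives a=True, d=True; an empty clause results — contradiction.
b = False:
  propagation gives g=False, e=False; an empty clause results — contradiction.
Every branch closes, so no satisfying assignment exists.

UNSATISFIABLE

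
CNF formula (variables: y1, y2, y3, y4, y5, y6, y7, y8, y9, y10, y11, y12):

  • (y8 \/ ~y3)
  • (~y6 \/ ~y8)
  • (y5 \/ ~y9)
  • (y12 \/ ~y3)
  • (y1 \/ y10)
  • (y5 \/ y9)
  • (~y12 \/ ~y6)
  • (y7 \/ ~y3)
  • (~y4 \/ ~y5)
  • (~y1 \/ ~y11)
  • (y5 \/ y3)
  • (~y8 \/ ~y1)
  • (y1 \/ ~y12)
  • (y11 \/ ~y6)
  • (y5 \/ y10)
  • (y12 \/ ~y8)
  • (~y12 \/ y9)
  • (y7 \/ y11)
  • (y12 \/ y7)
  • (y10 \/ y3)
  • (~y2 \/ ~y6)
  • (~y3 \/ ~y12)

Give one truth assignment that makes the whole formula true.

y4 occurs only negated in the remaining clauses — set y4 = False.
y6 occurs only negated in the remaining clauses — set y6 = False.
Set y1 = False and propagate.
  then y10 is forced to True.
  then y12 is forced to False.
  then y3 is forced to False.
  then y5 is forced to True.
  then y8 is forced to False.
  then y7 is forced to True.
y2, y9, y11 are now unconstrained; take y2 = True, y9 = True, y11 = False.

y1=F, y2=T, y3=F, y4=F, y5=T, y6=F, y7=T, y8=F, y9=T, y10=T, y11=F, y12=F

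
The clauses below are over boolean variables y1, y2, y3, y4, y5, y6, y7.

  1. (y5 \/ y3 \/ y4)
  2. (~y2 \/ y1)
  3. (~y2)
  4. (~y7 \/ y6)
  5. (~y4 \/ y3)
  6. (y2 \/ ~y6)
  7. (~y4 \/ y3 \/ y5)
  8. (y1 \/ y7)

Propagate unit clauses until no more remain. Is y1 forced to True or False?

True

Unit clause (~y2) sets y2 = False.
(y2 \/ ~y6) with y2 = False leaves only ~y6, so y6 = False.
In (y6 \/ ~y7), y6 is now false; ~y7 must hold, so y7 = False.
(y7 \/ y1) with y7 = False leaves only y1, so y1 = True.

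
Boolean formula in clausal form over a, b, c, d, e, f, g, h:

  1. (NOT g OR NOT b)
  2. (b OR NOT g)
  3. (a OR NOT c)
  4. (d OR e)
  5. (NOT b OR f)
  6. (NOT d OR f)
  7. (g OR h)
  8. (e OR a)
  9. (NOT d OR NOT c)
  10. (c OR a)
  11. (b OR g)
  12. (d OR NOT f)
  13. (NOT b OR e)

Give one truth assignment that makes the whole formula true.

a=True, b=True, c=False, d=True, e=True, f=True, g=False, h=True

Check each clause:
  1. (NOT b OR NOT g) — NOT g is true.
  2. (NOT g OR b) — NOT g is true.
  3. (a OR NOT c) — a is true.
  4. (e OR d) — d is true.
  5. (NOT b OR f) — f is true.
  6. (f OR NOT d) — f is true.
  7. (g OR h) — h is true.
  8. (e OR a) — a is true.
  9. (NOT d OR NOT c) — NOT c is true.
  10. (a OR c) — a is true.
  11. (b OR g) — b is true.
  12. (d OR NOT f) — d is true.
  13. (NOT b OR e) — e is true.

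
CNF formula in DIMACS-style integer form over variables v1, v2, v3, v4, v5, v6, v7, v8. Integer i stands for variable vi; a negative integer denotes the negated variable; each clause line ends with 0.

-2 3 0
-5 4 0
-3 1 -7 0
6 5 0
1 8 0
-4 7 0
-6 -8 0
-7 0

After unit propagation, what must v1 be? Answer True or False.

True

Unit clause (NOT v7) sets v7 = False.
From (NOT v4 OR v7) and v7 = False: v4 = False.
(v4 OR NOT v5): since v4 = False, the clause reduces to (NOT v5). v5 = False.
(v6 OR v5) with v5 = False leaves only v6, so v6 = True.
In (NOT v8 OR NOT v6), NOT v6 is now false; NOT v8 must hold, so v8 = False.
From (v8 OR v1) and v8 = False: v1 = True.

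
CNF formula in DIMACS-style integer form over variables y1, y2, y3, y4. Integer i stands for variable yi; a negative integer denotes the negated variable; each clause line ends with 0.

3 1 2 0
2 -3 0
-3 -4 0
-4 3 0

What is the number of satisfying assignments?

5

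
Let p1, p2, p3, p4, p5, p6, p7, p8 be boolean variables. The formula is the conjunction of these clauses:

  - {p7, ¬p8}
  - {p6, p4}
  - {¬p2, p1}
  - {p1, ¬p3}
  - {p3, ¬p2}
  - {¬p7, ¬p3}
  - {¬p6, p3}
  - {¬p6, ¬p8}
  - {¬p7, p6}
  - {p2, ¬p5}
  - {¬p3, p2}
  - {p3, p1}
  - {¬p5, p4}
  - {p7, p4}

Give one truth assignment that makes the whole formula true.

p1=T, p2=T, p3=T, p4=T, p5=F, p6=T, p7=F, p8=F

p1 occurs only positively in the remaining clauses — set p1 = True.
p4 occurs only positively in the remaining clauses — set p4 = True.
Try p2 = True.
  then p3 is forced to True.
  then p7 is forced to False.
  then p8 is forced to False.
p5, p6 are now unconstrained; take p5 = False, p6 = True.
Every clause has at least one true literal under this assignment.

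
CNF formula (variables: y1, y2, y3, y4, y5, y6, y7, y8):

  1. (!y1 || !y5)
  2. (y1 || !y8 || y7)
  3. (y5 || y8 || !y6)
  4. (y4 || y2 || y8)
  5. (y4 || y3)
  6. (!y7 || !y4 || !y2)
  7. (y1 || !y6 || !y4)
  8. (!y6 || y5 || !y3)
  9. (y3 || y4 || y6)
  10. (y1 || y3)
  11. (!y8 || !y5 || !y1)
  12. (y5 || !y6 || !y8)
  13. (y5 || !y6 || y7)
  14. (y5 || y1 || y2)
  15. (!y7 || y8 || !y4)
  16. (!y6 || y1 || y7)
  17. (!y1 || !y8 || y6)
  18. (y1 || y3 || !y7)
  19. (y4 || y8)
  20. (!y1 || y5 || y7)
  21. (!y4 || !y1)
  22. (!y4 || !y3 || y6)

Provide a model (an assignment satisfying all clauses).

Branch on y1: take y1 = False.
  then y3 is forced to True.
The remaining clauses are satisfied by y2 = True, y4 = False, y5 = True, y6 = False, y7 = True, y8 = True.

y1=False, y2=True, y3=True, y4=False, y5=True, y6=False, y7=True, y8=True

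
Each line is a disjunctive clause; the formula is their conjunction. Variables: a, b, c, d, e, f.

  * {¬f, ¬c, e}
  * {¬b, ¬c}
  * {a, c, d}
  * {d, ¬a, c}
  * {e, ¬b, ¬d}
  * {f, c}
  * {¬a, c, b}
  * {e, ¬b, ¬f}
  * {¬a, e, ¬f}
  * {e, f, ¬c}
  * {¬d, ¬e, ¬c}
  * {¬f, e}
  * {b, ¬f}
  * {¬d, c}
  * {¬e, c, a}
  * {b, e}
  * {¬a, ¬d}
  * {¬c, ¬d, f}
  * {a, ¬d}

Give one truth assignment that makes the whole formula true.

a = F, b = F, c = T, d = F, e = T, f = F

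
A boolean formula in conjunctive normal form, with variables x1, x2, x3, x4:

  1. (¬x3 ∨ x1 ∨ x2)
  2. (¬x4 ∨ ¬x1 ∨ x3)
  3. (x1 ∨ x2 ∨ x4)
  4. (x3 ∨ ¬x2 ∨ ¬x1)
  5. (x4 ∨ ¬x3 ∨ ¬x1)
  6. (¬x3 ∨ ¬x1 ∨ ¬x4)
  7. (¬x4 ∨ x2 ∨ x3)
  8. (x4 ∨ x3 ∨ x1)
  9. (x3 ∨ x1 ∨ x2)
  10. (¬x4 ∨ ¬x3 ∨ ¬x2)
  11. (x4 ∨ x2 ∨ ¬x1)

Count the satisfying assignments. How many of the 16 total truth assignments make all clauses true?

Satisfying assignments:
  x1=0 x2=1 x3=0 x4=1
  x1=0 x2=1 x3=1 x4=0
Count: 2.

2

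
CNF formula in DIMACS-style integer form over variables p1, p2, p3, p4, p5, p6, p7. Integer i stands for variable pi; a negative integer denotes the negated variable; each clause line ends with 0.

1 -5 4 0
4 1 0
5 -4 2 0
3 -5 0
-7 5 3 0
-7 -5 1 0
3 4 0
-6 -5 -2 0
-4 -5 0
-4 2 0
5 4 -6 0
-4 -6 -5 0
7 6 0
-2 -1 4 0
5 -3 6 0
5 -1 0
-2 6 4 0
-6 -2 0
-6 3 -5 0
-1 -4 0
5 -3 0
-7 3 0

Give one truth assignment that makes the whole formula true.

Branch on p1: take p1 = True.
  then p5 is forced to True.
  then p3 is forced to True.
  then p4 is forced to False.
  then p2 is forced to False.
Set p6 = True and propagate.
p7 is now unconstrained; take p7 = True.
Every clause has at least one true literal under this assignment.

p1=T, p2=F, p3=T, p4=F, p5=T, p6=T, p7=T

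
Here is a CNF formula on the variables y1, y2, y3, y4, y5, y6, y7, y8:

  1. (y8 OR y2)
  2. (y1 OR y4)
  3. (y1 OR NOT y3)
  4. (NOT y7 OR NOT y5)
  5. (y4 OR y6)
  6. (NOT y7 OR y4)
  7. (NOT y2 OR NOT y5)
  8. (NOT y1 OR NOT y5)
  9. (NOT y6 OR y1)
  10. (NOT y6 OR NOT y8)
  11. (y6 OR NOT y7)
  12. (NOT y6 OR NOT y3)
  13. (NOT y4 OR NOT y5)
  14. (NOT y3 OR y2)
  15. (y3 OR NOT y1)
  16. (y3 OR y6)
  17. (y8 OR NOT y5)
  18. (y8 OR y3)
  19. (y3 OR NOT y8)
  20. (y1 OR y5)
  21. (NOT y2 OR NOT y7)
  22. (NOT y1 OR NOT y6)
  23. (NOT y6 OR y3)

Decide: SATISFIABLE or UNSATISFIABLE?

Pure literal: y7 appears only negated; assign y7 = False.
Branch on y1: take y1 = True.
  then y5 is forced to False.
  then y3 is forced to True.
  then y6 is forced to False.
  then y4 is forced to True.
  then y2 is forced to True.
y8 is now unconstrained; take y8 = False.
So y1 = T, y2 = T, y3 = T, y4 = T, y5 = F, y6 = F, y7 = F, y8 = F is a satisfying assignment.

SATISFIABLE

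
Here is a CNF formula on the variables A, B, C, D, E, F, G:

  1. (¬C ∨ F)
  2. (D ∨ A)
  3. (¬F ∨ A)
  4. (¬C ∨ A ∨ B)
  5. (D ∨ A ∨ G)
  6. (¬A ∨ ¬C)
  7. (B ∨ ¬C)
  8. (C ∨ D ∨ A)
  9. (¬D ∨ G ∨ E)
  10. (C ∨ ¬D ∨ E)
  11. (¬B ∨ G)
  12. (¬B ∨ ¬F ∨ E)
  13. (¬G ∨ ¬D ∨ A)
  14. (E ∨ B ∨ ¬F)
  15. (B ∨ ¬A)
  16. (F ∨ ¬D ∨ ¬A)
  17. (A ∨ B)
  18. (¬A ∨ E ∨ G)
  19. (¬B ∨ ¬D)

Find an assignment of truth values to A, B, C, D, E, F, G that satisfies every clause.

Pure literal: E appears only positively; assign E = True.
Set A = True and propagate.
  then C is forced to False.
  then B is forced to True.
  then G is forced to True.
  then D is forced to False.
F is now unconstrained; take F = True.
Every clause has at least one true literal under this assignment.
Check each clause:
  1. (¬C ∨ F) — ¬C is true.
  2. (D ∨ A) — A is true.
  3. (¬F ∨ A) — A is true.
  4. (¬C ∨ B ∨ A) — A is true.
  5. (A ∨ D ∨ G) — A is true.
  6. (¬C ∨ ¬A) — ¬C is true.
  7. (B ∨ ¬C) — B is true.
  8. (C ∨ A ∨ D) — A is true.
  9. (G ∨ E ∨ ¬D) — ¬D is true.
  10. (C ∨ E ∨ ¬D) — ¬D is true.
  11. (¬B ∨ G) — G is true.
  12. (E ∨ ¬F ∨ ¬B) — E is true.
  13. (¬D ∨ A ∨ ¬G) — A is true.
  14. (B ∨ E ∨ ¬F) — B is true.
  15. (B ∨ ¬A) — B is true.
  16. (F ∨ ¬D ∨ ¬A) — ¬D is true.
  17. (A ∨ B) — A is true.
  18. (G ∨ ¬A ∨ E) — E is true.
  19. (¬B ∨ ¬D) — ¬D is true.

A=T, B=T, C=F, D=F, E=T, F=T, G=T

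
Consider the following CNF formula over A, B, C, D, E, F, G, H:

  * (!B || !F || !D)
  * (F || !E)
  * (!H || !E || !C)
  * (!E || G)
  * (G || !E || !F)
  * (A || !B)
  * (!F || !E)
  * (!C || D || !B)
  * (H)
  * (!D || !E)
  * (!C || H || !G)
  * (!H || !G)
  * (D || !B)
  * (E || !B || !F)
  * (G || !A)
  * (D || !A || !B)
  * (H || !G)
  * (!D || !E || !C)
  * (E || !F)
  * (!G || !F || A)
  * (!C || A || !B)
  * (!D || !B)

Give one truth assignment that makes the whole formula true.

A=False  B=False  C=True  D=False  E=False  F=False  G=False  H=True

Unit propagation: (H) forces H = True.
The clause (!G) is unit: G must be False.
Unit propagation: (!E) forces E = False.
Unit propagation: (!A) forces A = False.
The clause (!B) is unit: B must be False.
The clause (!F) is unit: F must be False.
C, D are now unconstrained; take C = True, D = False.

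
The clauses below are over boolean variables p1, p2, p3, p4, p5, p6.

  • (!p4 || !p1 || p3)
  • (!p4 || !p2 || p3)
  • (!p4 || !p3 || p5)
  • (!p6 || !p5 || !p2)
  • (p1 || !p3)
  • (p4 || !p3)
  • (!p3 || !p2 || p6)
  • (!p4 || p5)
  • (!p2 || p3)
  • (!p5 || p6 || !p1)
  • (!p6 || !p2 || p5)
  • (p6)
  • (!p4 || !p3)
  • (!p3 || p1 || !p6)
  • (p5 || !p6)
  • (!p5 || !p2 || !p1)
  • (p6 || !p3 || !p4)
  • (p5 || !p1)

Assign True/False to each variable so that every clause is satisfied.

p1=F  p2=F  p3=F  p4=T  p5=T  p6=T

Check each clause:
  1. (p3 || !p4 || !p1) — !p1 is true.
  2. (!p2 || p3 || !p4) — !p2 is true.
  3. (!p3 || !p4 || p5) — !p3 is true.
  4. (!p5 || !p2 || !p6) — !p2 is true.
  5. (p1 || !p3) — !p3 is true.
  6. (p4 || !p3) — p4 is true.
  7. (!p2 || !p3 || p6) — !p3 is true.
  8. (p5 || !p4) — p5 is true.
  9. (!p2 || p3) — !p2 is true.
  10. (p6 || !p5 || !p1) — p6 is true.
  11. (!p6 || p5 || !p2) — p5 is true.
  12. (p6) — p6 is true.
  13. (!p4 || !p3) — !p3 is true.
  14. (!p3 || !p6 || p1) — !p3 is true.
  15. (p5 || !p6) — p5 is true.
  16. (!p2 || !p1 || !p5) — !p2 is true.
  17. (p6 || !p3 || !p4) — !p3 is true.
  18. (p5 || !p1) — p5 is true.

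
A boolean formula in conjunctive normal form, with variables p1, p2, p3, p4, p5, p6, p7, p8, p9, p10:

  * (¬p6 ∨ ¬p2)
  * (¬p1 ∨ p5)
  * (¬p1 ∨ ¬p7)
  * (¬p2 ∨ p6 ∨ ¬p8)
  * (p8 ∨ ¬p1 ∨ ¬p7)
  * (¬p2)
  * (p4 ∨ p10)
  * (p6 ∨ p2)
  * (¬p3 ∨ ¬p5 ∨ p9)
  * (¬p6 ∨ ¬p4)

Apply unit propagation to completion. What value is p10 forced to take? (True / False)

True

(¬p2) stands alone — p2 = False.
From (p6 ∨ p2) and p2 = False: p6 = True.
From (¬p6 ∨ ¬p4) and p6 = True: p4 = False.
(p10 ∨ p4): since p4 = False, the clause reduces to (p10). p10 = True.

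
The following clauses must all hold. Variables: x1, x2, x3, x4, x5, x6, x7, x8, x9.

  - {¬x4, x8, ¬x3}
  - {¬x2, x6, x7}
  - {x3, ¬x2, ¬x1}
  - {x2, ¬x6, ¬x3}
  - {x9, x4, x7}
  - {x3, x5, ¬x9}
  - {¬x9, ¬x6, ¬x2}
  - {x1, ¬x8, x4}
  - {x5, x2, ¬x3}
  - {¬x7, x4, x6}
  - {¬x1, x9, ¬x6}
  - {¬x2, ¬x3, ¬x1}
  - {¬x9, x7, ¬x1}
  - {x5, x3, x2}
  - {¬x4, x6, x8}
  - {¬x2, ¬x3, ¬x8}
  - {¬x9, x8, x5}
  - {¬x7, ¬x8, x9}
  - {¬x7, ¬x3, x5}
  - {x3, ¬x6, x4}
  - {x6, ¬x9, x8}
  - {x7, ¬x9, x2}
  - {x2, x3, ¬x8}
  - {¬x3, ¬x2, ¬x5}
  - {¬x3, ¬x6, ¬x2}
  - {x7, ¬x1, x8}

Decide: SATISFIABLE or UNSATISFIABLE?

Branch on x1: take x1 = False.
Try x2 = True.
For the remaining variables, x3 = False, x4 = True, x5 = True, x6 = True, x7 = False, x8 = False, x9 = False works.
So x1=False, x2=True, x3=False, x4=True, x5=True, x6=True, x7=False, x8=False, x9=False is a satisfying assignment.

SATISFIABLE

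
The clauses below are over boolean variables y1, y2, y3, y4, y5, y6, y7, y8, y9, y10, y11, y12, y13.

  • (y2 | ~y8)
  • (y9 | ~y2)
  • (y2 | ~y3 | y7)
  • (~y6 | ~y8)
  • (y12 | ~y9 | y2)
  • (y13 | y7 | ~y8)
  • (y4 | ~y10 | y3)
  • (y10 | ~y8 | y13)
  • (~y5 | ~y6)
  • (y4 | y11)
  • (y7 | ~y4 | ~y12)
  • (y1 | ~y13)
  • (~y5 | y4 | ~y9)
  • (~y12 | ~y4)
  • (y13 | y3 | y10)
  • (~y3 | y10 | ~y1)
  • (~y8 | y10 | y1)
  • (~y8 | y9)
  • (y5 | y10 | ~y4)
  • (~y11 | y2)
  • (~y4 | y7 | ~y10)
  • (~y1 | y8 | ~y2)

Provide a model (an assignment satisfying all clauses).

y6 occurs only negated in the remaining clauses — set y6 = False.
Branch on y1: take y1 = False.
  then y13 is forced to False.
The remaining clauses are satisfied by y2 = True, y3 = True, y4 = False, y5 = False, y7 = False, y8 = False, y9 = True, y10 = True, y11 = True, y12 = False.
Every clause has at least one true literal under this assignment.

y1 = F, y2 = T, y3 = T, y4 = F, y5 = F, y6 = F, y7 = F, y8 = F, y9 = T, y10 = T, y11 = T, y12 = F, y13 = F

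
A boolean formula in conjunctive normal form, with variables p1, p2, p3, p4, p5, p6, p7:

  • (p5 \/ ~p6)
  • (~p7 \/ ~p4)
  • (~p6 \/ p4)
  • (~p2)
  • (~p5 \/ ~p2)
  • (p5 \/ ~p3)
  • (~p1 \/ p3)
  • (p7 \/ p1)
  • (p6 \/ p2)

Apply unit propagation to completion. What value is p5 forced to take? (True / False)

(~p2) is a unit clause: p2 = False.
(p6 \/ p2): since p2 = False, the clause reduces to (p6). p6 = True.
(~p6 \/ p5) with p6 = True leaves only p5, so p5 = True.

True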